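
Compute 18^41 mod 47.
Using repeated squaring. 41 = 32 + 8 + 1 (binary 101001). Repeated squaring mod 47: 18^1 ≡ 18; 18^2 ≡ 18² = 324 ≡ 42; 18^4 ≡ 42² = 1764 ≡ 25; 18^8 ≡ 25² = 625 ≡ 14; 18^16 ≡ 14² = 196 ≡ 8; 18^32 ≡ 8² = 64 ≡ 17. Multiply: 18^41 = 18^32 × 18^8 × 18^1 ≡ 17 × 14 × 18 (mod 47): 17 × 14 = 238 ≡ 3; 3 × 18 = 54 ≡ 7. So 18^41 ≡ 7 (mod 47).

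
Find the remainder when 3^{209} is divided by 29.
By Fermat: 3^{28} ≡ 1 (mod 29). 209 = 7×28 + 13. So 3^{209} ≡ 3^{13} ≡ 19 (mod 29)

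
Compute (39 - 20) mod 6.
1

(39 - 20) = 19
19 mod 6 = 1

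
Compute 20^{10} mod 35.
15

Using successive squaring:
Binary expansion of 10: 1010
Powers of 20 mod 35 (each is the square of the previous):
  20^1 ≡ 20 (mod 35)
  20^2 ≡ 20² = 400 ≡ 15 (mod 35)
  20^4 ≡ 15² = 225 ≡ 15 (mod 35)
  20^8 ≡ 15² = 225 ≡ 15 (mod 35)
10 = 8 + 2, so 20^10 = 20^8 × 20^2 ≡ 15 × 15 (mod 35)
Multiplying step by step:
  15 × 15 = 225 ≡ 15 (mod 35)
Result: 20^10 ≡ 15 (mod 35)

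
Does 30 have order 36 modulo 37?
p - 1 = 36 has prime divisors 2, 3. Check 30^(36/q) mod 37 for each: 30^(36/2) = 30^18 ≡ 1, 30^(36/3) = 30^12 ≡ 10 (mod 37). Since 30^18 ≡ 1 (mod 37), the order of 30 divides 18 (in fact the order is 18) ≠ 36, so it is not a primitive root.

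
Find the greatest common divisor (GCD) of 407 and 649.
11

Using the Euclidean algorithm:
407 = 0 × 649 + 407
649 = 1 × 407 + 242
407 = 1 × 242 + 165
242 = 1 × 165 + 77
165 = 2 × 77 + 11
77 = 7 × 11 + 0

GCD(407, 649) = 11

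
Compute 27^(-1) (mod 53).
2

Using Extended Euclidean Algorithm:
gcd(27, 53) = 1
Bezout coefficients: 27 × 2 + 53 × -1 = 1
So 27 × 2 ≡ 1 (mod 53)
The inverse is 2 mod 53 = 2
Verification: 27 × 2 = 54 = 1 × 53 + 1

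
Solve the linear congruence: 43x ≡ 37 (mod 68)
23

Since gcd(43, 68) = 1 divides 37, a solution exists.
Multiply both sides by the inverse of 43 mod 68:
  43^(-1) mod 68 = 19
  x ≡ 19 × 37 ≡ 703 ≡ 23 (mod 68)
Verification: 43 × 23 = 989 = 14 × 68 + 37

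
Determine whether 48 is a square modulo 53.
By Euler's criterion: 48^{26} ≡ 52 (mod 53). Since this equals -1 (≡ 52), 48 is not a QR.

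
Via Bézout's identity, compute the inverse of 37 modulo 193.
Extended GCD: 37(-73) + 193(14) = 1. So 37^(-1) ≡ 120 ≡ 120 (mod 193). Verify: 37 × 120 = 4440 ≡ 1 (mod 193)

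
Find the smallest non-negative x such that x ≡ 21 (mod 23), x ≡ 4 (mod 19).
251

Using the Chinese Remainder Theorem:
M = product of moduli = 437
For equation 1: M_1 = 19, 19 ≡ 19 (mod 23), inverse of 19 mod 23 is 17 (check: 19 × 17 = 323 ≡ 1 (mod 23))
For equation 2: M_2 = 23, 23 ≡ 4 (mod 19), inverse of 23 mod 19 is 5 (check: 4 × 5 = 20 ≡ 1 (mod 19))
Combine: x ≡ Σ r_i×M_i×(M_i⁻¹ mod m_i) = 21×19×17 + 4×23×5 = 6783 + 460 = 7243
7243 mod 437 = 251
x ≡ 251 (mod 437)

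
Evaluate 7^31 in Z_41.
Using repeated squaring. 31 = 16 + 8 + 4 + 2 + 1 (binary 11111). Repeated squaring mod 41: 7^1 ≡ 7; 7^2 ≡ 7² = 49 ≡ 8; 7^4 ≡ 8² = 64 ≡ 23; 7^8 ≡ 23² = 529 ≡ 37; 7^16 ≡ 37² = 1369 ≡ 16. Multiply: 7^31 = 7^16 × 7^8 × 7^4 × 7^2 × 7^1 ≡ 16 × 37 × 23 × 8 × 7 (mod 41): 16 × 37 = 592 ≡ 18; 18 × 23 = 414 ≡ 4; 4 × 8 = 32 ≡ 32; 32 × 7 = 224 ≡ 19. So 7^31 ≡ 19 (mod 41).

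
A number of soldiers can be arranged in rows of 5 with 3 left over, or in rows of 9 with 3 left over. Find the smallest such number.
M = 5 × 9 = 45. M₁ = 9, y₁ ≡ 4 (mod 5). M₂ = 5, y₂ ≡ 2 (mod 9). r = 3×9×4 + 3×5×2 ≡ 3 (mod 45). The smallest positive such number is 3.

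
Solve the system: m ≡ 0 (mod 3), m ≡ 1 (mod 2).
M = 3 × 2 = 6. M₁ = 2, y₁ ≡ 2 (mod 3). M₂ = 3, y₂ ≡ 1 (mod 2). m = 0×2×2 + 1×3×1 ≡ 3 (mod 6)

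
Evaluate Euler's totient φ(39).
24

Prime factorization: 39 = 3 × 13
Using the formula φ(n) = n × Π(1 - 1/p) for each prime factor p:
φ(39) = 39 × (1 - 1/3) × (1 - 1/13)
φ(39) = 24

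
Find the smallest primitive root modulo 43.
p - 1 = 42 has prime divisors 2, 3, 7. h is a primitive root mod 43 iff h^(42/q) ≢ 1 (mod 43) for each such q.
h = 2: 2^21 ≡ 42, 2^14 ≡ 1, 2^6 ≡ 21 (mod 43); 2^14 ≡ 1, so not a primitive root.
h = 3: 3^21 ≡ 42, 3^14 ≡ 36, 3^6 ≡ 41 (mod 43); none is 1, so 3 has order 42 and is a primitive root.
The smallest primitive root mod 43 is g = 3.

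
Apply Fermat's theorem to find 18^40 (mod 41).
By Fermat's Little Theorem, 18^{40} ≡ 1 (mod 41) since 41 is prime and gcd(18, 41) = 1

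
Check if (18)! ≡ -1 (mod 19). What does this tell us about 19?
(18)! mod 19 = 18. Since this equals -1 (mod 19), Wilson confirms 19 is prime.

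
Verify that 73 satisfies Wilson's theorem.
(72)! mod 73 = 72. Since this equals -1 (mod 73), Wilson confirms 73 is prime.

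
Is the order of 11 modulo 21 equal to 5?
No, the actual order is 6, not 5.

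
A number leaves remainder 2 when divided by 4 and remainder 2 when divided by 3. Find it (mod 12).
M = 4 × 3 = 12. M₁ = 3, y₁ ≡ 3 (mod 4). M₂ = 4, y₂ ≡ 1 (mod 3). z = 2×3×3 + 2×4×1 ≡ 2 (mod 12)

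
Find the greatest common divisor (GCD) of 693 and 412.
1

Using the Euclidean algorithm:
693 = 1 × 412 + 281
412 = 1 × 281 + 131
281 = 2 × 131 + 19
131 = 6 × 19 + 17
19 = 1 × 17 + 2
17 = 8 × 2 + 1
2 = 2 × 1 + 0

GCD(693, 412) = 1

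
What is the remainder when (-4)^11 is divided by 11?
Using Fermat: (-4)^{10} ≡ 1 (mod 11). 11 ≡ 1 (mod 10). So (-4)^{11} ≡ (-4)^{1} ≡ 7 (mod 11)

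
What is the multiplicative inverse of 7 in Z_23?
7^(-1) ≡ 10 (mod 23). Verification: 7 × 10 = 70 ≡ 1 (mod 23)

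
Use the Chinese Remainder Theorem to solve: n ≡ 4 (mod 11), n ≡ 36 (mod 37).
147

Using the Chinese Remainder Theorem:
M = product of moduli = 407
For equation 1: M_1 = 37, 37 ≡ 4 (mod 11), inverse of 37 mod 11 is 3 (check: 4 × 3 = 12 ≡ 1 (mod 11))
For equation 2: M_2 = 11, 11 ≡ 11 (mod 37), inverse of 11 mod 37 is 27 (check: 11 × 27 = 297 ≡ 1 (mod 37))
Combine: n ≡ Σ r_i×M_i×(M_i⁻¹ mod m_i) = 4×37×3 + 36×11×27 = 444 + 10692 = 11136
11136 mod 407 = 147
n ≡ 147 (mod 407)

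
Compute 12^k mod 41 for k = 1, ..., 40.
g^1, g^2, ..., g^{40} mod 41: {12, 21, 6, 31, 3, 36, 22, 18, 11, 9, 26, 25, 13, 33, 27, 37, 34, 39, 17, 40, 29, 20, 35, 10, 38, 5, 19, 23, 30, 32, 15, 16, 28, 8, 14, 4, 7, 2, 24, 1}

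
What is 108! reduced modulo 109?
By Wilson's theorem, (108)! ≡ -1 ≡ 108 (mod 109)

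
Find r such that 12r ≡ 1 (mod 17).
12^(-1) ≡ 10 (mod 17). Verification: 12 × 10 = 120 ≡ 1 (mod 17)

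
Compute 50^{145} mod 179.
26

Using successive squaring:
Binary expansion of 145: 10010001
Powers of 50 mod 179 (each is the square of the previous):
  50^1 ≡ 50 (mod 179)
  50^2 ≡ 50² = 2500 ≡ 173 (mod 179)
  50^4 ≡ 173² = 29929 ≡ 36 (mod 179)
  50^8 ≡ 36² = 1296 ≡ 43 (mod 179)
  50^16 ≡ 43² = 1849 ≡ 59 (mod 179)
  50^32 ≡ 59² = 3481 ≡ 80 (mod 179)
  50^64 ≡ 80² = 6400 ≡ 135 (mod 179)
  50^128 ≡ 135² = 18225 ≡ 146 (mod 179)
145 = 128 + 16 + 1, so 50^145 = 50^128 × 50^16 × 50^1 ≡ 146 × 59 × 50 (mod 179)
Multiplying step by step:
  146 × 59 = 8614 ≡ 22 (mod 179)
  22 × 50 = 1100 ≡ 26 (mod 179)
Result: 50^145 ≡ 26 (mod 179)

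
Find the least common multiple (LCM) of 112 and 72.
1008

First find GCD(112, 72) using the Euclidean algorithm:
112 = 1 × 72 + 40
72 = 1 × 40 + 32
40 = 1 × 32 + 8
32 = 4 × 8 + 0
GCD(112, 72) = 8

LCM formula: LCM(a, b) = (a × b) / GCD(a, b)
LCM(112, 72) = (112 × 72) / 8
LCM(112, 72) = 8064 / 8
LCM(112, 72) = 1008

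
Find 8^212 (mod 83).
Using Fermat: 8^{82} ≡ 1 (mod 83). 212 ≡ 48 (mod 82). So 8^{212} ≡ 8^{48} ≡ 9 (mod 83)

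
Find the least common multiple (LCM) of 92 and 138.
276

First find GCD(92, 138) using the Euclidean algorithm:
92 = 0 × 138 + 92
138 = 1 × 92 + 46
92 = 2 × 46 + 0
GCD(92, 138) = 46

LCM formula: LCM(a, b) = (a × b) / GCD(a, b)
LCM(92, 138) = (92 × 138) / 46
LCM(92, 138) = 12696 / 46
LCM(92, 138) = 276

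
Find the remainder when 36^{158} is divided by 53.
By Fermat: 36^{52} ≡ 1 (mod 53). 158 = 3×52 + 2. So 36^{158} ≡ 36^{2} ≡ 24 (mod 53)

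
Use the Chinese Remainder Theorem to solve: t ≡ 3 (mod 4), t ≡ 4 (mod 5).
M = 4 × 5 = 20. M₁ = 5, y₁ ≡ 1 (mod 4). M₂ = 4, y₂ ≡ 4 (mod 5). t = 3×5×1 + 4×4×4 ≡ 19 (mod 20)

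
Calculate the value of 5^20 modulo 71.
Using repeated squaring. 20 = 16 + 4 (binary 10100). Repeated squaring mod 71: 5^1 ≡ 5; 5^2 ≡ 5² = 25 ≡ 25; 5^4 ≡ 25² = 625 ≡ 57; 5^8 ≡ 57² = 3249 ≡ 54; 5^16 ≡ 54² = 2916 ≡ 5. Multiply: 5^20 = 5^16 × 5^4 ≡ 5 × 57 (mod 71): 5 × 57 = 285 ≡ 1. So 5^20 ≡ 1 (mod 71).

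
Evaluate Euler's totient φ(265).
208

Prime factorization: 265 = 5 × 53
Using the formula φ(n) = n × Π(1 - 1/p) for each prime factor p:
φ(265) = 265 × (1 - 1/5) × (1 - 1/53)
φ(265) = 208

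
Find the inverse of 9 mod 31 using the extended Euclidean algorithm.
Extended GCD: 9(7) + 31(-2) = 1. So 9^(-1) ≡ 7 ≡ 7 (mod 31). Verify: 9 × 7 = 63 ≡ 1 (mod 31)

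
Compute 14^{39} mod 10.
4

Using successive squaring:
Binary expansion of 39: 100111
Powers of 14 mod 10 (each is the square of the previous):
  14^1 ≡ 4 (mod 10)
  14^2 ≡ 4² = 16 ≡ 6 (mod 10)
  14^4 ≡ 6² = 36 ≡ 6 (mod 10)
  14^8 ≡ 6² = 36 ≡ 6 (mod 10)
  14^16 ≡ 6² = 36 ≡ 6 (mod 10)
  14^32 ≡ 6² = 36 ≡ 6 (mod 10)
39 = 32 + 4 + 2 + 1, so 14^39 = 14^32 × 14^4 × 14^2 × 14^1 ≡ 6 × 6 × 6 × 4 (mod 10)
Multiplying step by step:
  6 × 6 = 36 ≡ 6 (mod 10)
  6 × 6 = 36 ≡ 6 (mod 10)
  6 × 4 = 24 ≡ 4 (mod 10)
Result: 14^39 ≡ 4 (mod 10)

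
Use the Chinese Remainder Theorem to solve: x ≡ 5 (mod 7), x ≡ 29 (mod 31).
M = 7 × 31 = 217. M₁ = 31, y₁ ≡ 5 (mod 7). M₂ = 7, y₂ ≡ 9 (mod 31). x = 5×31×5 + 29×7×9 ≡ 215 (mod 217)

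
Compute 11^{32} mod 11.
0

Using successive squaring:
Binary expansion of 32: 100000
Powers of 11 mod 11 (each is the square of the previous):
  11^1 ≡ 0 (mod 11)
  11^2 ≡ 0² = 0 ≡ 0 (mod 11)
  11^4 ≡ 0² = 0 ≡ 0 (mod 11)
  11^8 ≡ 0² = 0 ≡ 0 (mod 11)
  11^16 ≡ 0² = 0 ≡ 0 (mod 11)
  11^32 ≡ 0² = 0 ≡ 0 (mod 11)
32 is a power of 2, so 11^32 is the last square: ≡ 0 (mod 11)
Result: 11^32 ≡ 0 (mod 11)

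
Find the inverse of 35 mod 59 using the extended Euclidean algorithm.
Extended GCD: 35(27) + 59(-16) = 1. So 35^(-1) ≡ 27 ≡ 27 (mod 59). Verify: 35 × 27 = 945 ≡ 1 (mod 59)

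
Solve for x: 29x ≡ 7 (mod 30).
23

Since gcd(29, 30) = 1 divides 7, a solution exists.
Multiply both sides by the inverse of 29 mod 30:
  29^(-1) mod 30 = 29
  x ≡ 29 × 7 ≡ 203 ≡ 23 (mod 30)
Verification: 29 × 23 = 667 = 22 × 30 + 7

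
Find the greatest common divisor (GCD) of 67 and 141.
1

Using the Euclidean algorithm:
67 = 0 × 141 + 67
141 = 2 × 67 + 7
67 = 9 × 7 + 4
7 = 1 × 4 + 3
4 = 1 × 3 + 1
3 = 3 × 1 + 0

GCD(67, 141) = 1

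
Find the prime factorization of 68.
2^2 × 17

Divide by primes starting from smallest:
68 ÷ 2 = 34
34 ÷ 2 = 17
17 ÷ 17 = 1

68 = 2^2 × 17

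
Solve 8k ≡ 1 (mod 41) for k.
8^(-1) ≡ 36 (mod 41). Verification: 8 × 36 = 288 ≡ 1 (mod 41)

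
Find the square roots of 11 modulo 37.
The square roots of 11 mod 37 are 23 and 14. Verify: 23² = 529 ≡ 11 (mod 37)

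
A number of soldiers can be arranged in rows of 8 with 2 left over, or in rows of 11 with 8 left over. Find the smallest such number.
M = 8 × 11 = 88. M₁ = 11, y₁ ≡ 3 (mod 8). M₂ = 8, y₂ ≡ 7 (mod 11). y = 2×11×3 + 8×8×7 ≡ 74 (mod 88). The smallest positive such number is 74.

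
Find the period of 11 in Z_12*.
Powers of 11 mod 12: 11^1≡11, 11^2≡1. Order = 2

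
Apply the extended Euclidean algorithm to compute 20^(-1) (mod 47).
Extended GCD: 20(-7) + 47(3) = 1. So 20^(-1) ≡ 40 ≡ 40 (mod 47). Verify: 20 × 40 = 800 ≡ 1 (mod 47)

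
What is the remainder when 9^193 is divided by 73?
Using Fermat: 9^{72} ≡ 1 (mod 73). 193 ≡ 49 (mod 72). So 9^{193} ≡ 9^{49} ≡ 9 (mod 73)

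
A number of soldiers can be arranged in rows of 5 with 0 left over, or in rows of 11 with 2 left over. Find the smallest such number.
M = 5 × 11 = 55. M₁ = 11, y₁ ≡ 1 (mod 5). M₂ = 5, y₂ ≡ 9 (mod 11). z = 0×11×1 + 2×5×9 ≡ 35 (mod 55). The smallest positive such number is 35.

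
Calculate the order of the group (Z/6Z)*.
2

Prime factorization: 6 = 2 × 3
Using the formula φ(n) = n × Π(1 - 1/p) for each prime factor p:
φ(6) = 6 × (1 - 1/2) × (1 - 1/3)
φ(6) = 2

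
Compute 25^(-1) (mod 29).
7

Using Extended Euclidean Algorithm:
gcd(25, 29) = 1
Bezout coefficients: 25 × 7 + 29 × -6 = 1
So 25 × 7 ≡ 1 (mod 29)
The inverse is 7 mod 29 = 7
Verification: 25 × 7 = 175 = 6 × 29 + 1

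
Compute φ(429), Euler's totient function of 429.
240

Prime factorization: 429 = 3 × 11 × 13
Using the formula φ(n) = n × Π(1 - 1/p) for each prime factor p:
φ(429) = 429 × (1 - 1/3) × (1 - 1/11) × (1 - 1/13)
φ(429) = 240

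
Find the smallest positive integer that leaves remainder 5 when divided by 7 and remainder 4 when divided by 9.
M = 7 × 9 = 63. M₁ = 9, y₁ ≡ 4 (mod 7). M₂ = 7, y₂ ≡ 4 (mod 9). z = 5×9×4 + 4×7×4 ≡ 40 (mod 63). The smallest positive such number is 40.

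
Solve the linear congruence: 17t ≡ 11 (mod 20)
3

Since gcd(17, 20) = 1 divides 11, a solution exists.
Multiply both sides by the inverse of 17 mod 20:
  17^(-1) mod 20 = 13
  x ≡ 13 × 11 ≡ 143 ≡ 3 (mod 20)
Verification: 17 × 3 = 51 = 2 × 20 + 11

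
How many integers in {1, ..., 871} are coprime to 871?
792

Prime factorization: 871 = 13 × 67
Using the formula φ(n) = n × Π(1 - 1/p) for each prime factor p:
φ(871) = 871 × (1 - 1/13) × (1 - 1/67)
φ(871) = 792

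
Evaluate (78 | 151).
(78/151) = 78^{75} mod 151 = 1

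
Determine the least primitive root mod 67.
p - 1 = 66 has prime divisors 2, 3, 11. h is a primitive root mod 67 iff h^(66/q) ≢ 1 (mod 67) for each such q.
h = 2: 2^33 ≡ 66, 2^22 ≡ 37, 2^6 ≡ 64 (mod 67); none is 1, so 2 has order 66 and is a primitive root.
The smallest primitive root mod 67 is g = 2.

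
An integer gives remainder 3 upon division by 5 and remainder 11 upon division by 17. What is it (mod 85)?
M = 5 × 17 = 85. M₁ = 17, y₁ ≡ 3 (mod 5). M₂ = 5, y₂ ≡ 7 (mod 17). x = 3×17×3 + 11×5×7 ≡ 28 (mod 85). The smallest positive such number is 28.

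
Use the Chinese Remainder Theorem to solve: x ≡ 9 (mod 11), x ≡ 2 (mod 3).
20

Using the Chinese Remainder Theorem:
M = product of moduli = 33
For equation 1: M_1 = 3, 3 ≡ 3 (mod 11), inverse of 3 mod 11 is 4 (check: 3 × 4 = 12 ≡ 1 (mod 11))
For equation 2: M_2 = 11, 11 ≡ 2 (mod 3), inverse of 11 mod 3 is 2 (check: 2 × 2 = 4 ≡ 1 (mod 3))
Combine: x ≡ Σ r_i×M_i×(M_i⁻¹ mod m_i) = 9×3×4 + 2×11×2 = 108 + 44 = 152
152 mod 33 = 20
x ≡ 20 (mod 33)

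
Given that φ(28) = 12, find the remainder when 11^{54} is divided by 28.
By Euler: 11^{12} ≡ 1 (mod 28) since gcd(11, 28) = 1. 54 = 4×12 + 6. So 11^{54} ≡ 11^{6} ≡ 1 (mod 28)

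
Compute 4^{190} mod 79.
26

Using successive squaring:
Binary expansion of 190: 10111110
Powers of 4 mod 79 (each is the square of the previous):
  4^1 ≡ 4 (mod 79)
  4^2 ≡ 4² = 16 ≡ 16 (mod 79)
  4^4 ≡ 16² = 256 ≡ 19 (mod 79)
  4^8 ≡ 19² = 361 ≡ 45 (mod 79)
  4^16 ≡ 45² = 2025 ≡ 50 (mod 79)
  4^32 ≡ 50² = 2500 ≡ 51 (mod 79)
  4^64 ≡ 51² = 2601 ≡ 73 (mod 79)
  4^128 ≡ 73² = 5329 ≡ 36 (mod 79)
190 = 128 + 32 + 16 + 8 + 4 + 2, so 4^190 = 4^128 × 4^32 × 4^16 × 4^8 × 4^4 × 4^2 ≡ 36 × 51 × 50 × 45 × 19 × 16 (mod 79)
Multiplying step by step:
  36 × 51 = 1836 ≡ 19 (mod 79)
  19 × 50 = 950 ≡ 2 (mod 79)
  2 × 45 = 90 ≡ 11 (mod 79)
  11 × 19 = 209 ≡ 51 (mod 79)
  51 × 16 = 816 ≡ 26 (mod 79)
Result: 4^190 ≡ 26 (mod 79)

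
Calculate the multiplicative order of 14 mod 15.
Powers of 14 mod 15: 14^1≡14, 14^2≡1. Order = 2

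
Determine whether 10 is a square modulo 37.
By Euler's criterion: 10^{18} ≡ 1 (mod 37). Since this equals 1, 10 is a QR.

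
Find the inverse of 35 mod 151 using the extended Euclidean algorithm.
Extended GCD: 35(-69) + 151(16) = 1. So 35^(-1) ≡ 82 ≡ 82 (mod 151). Verify: 35 × 82 = 2870 ≡ 1 (mod 151)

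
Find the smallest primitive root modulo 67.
2

A primitive root g modulo p has order p-1 = 66
Prime divisors of 66: [2, 3, 11]
g is a primitive root iff g^(66/q) ≢ 1 (mod 67) for each prime divisor q
Testing small values:
  g = 2: 2^33 ≡ 66, 2^22 ≡ 37, 2^6 ≡ 64 (mod 67) → none is 1, primitive root!
The smallest primitive root is 2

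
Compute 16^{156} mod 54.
46

Using successive squaring:
Binary expansion of 156: 10011100
Powers of 16 mod 54 (each is the square of the previous):
  16^1 ≡ 16 (mod 54)
  16^2 ≡ 16² = 256 ≡ 40 (mod 54)
  16^4 ≡ 40² = 1600 ≡ 34 (mod 54)
  16^8 ≡ 34² = 1156 ≡ 22 (mod 54)
  16^16 ≡ 22² = 484 ≡ 52 (mod 54)
  16^32 ≡ 52² = 2704 ≡ 4 (mod 54)
  16^64 ≡ 4² = 16 ≡ 16 (mod 54)
  16^128 ≡ 16² = 256 ≡ 40 (mod 54)
156 = 128 + 16 + 8 + 4, so 16^156 = 16^128 × 16^16 × 16^8 × 16^4 ≡ 40 × 52 × 22 × 34 (mod 54)
Multiplying step by step:
  40 × 52 = 2080 ≡ 28 (mod 54)
  28 × 22 = 616 ≡ 22 (mod 54)
  22 × 34 = 748 ≡ 46 (mod 54)
Result: 16^156 ≡ 46 (mod 54)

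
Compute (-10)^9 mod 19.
(-10) ≡ 9 (mod 19). 9 = 8 + 1 (binary 1001). Repeated squaring mod 19: 9^1 ≡ 9; 9^2 ≡ 9² = 81 ≡ 5; 9^4 ≡ 5² = 25 ≡ 6; 9^8 ≡ 6² = 36 ≡ 17. Multiply: (-10)^9 ≡ 9^8 × 9^1 ≡ 17 × 9 (mod 19): 17 × 9 = 153 ≡ 1. So (-10)^9 ≡ 1 (mod 19).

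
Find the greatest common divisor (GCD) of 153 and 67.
1

Using the Euclidean algorithm:
153 = 2 × 67 + 19
67 = 3 × 19 + 10
19 = 1 × 10 + 9
10 = 1 × 9 + 1
9 = 9 × 1 + 0

GCD(153, 67) = 1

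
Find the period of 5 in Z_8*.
Powers of 5 mod 8: 5^1≡5, 5^2≡1. Order = 2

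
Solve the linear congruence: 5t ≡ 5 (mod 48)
1

Since gcd(5, 48) = 1 divides 5, a solution exists.
Multiply both sides by the inverse of 5 mod 48:
  5^(-1) mod 48 = 29
  x ≡ 29 × 5 ≡ 145 ≡ 1 (mod 48)
Verification: 5 × 1 = 5 = 0 × 48 + 5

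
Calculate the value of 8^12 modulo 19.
Using repeated squaring. 12 = 8 + 4 (binary 1100). Repeated squaring mod 19: 8^1 ≡ 8; 8^2 ≡ 8² = 64 ≡ 7; 8^4 ≡ 7² = 49 ≡ 11; 8^8 ≡ 11² = 121 ≡ 7. Multiply: 8^12 = 8^8 × 8^4 ≡ 7 × 11 (mod 19): 7 × 11 = 77 ≡ 1. So 8^12 ≡ 1 (mod 19).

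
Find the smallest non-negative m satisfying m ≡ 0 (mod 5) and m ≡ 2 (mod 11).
M = 5 × 11 = 55. M₁ = 11, y₁ ≡ 1 (mod 5). M₂ = 5, y₂ ≡ 9 (mod 11). m = 0×11×1 + 2×5×9 ≡ 35 (mod 55)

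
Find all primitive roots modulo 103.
Primitive roots mod 103: {5, 6, 11, 12, 20, 21, 35, 40, 43, 44, 45, 48, 51, 53, 54, 62, 65, 67, 70, 71, 74, 75, 77, 78, 84, 85, 86, 87, 88, 96, 99, 101}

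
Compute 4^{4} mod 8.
0

Using successive squaring:
Binary expansion of 4: 100
Powers of 4 mod 8 (each is the square of the previous):
  4^1 ≡ 4 (mod 8)
  4^2 ≡ 4² = 16 ≡ 0 (mod 8)
  4^4 ≡ 0² = 0 ≡ 0 (mod 8)
4 is a power of 2, so 4^4 is the last square: ≡ 0 (mod 8)
Result: 4^4 ≡ 0 (mod 8)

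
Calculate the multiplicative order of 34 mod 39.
Powers of 34 mod 39: 34^1≡34, 34^2≡25, 34^3≡31, 34^4≡1. Order = 4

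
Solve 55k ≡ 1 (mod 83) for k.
80

Using Extended Euclidean Algorithm:
gcd(55, 83) = 1
Bezout coefficients: 55 × -3 + 83 × 2 = 1
So 55 × -3 ≡ 1 (mod 83)
The inverse is -3 mod 83 = 80
Verification: 55 × 80 = 4400 = 53 × 83 + 1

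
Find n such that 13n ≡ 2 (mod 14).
12

Since gcd(13, 14) = 1 divides 2, a solution exists.
Multiply both sides by the inverse of 13 mod 14:
  13^(-1) mod 14 = 13
  x ≡ 13 × 2 ≡ 26 ≡ 12 (mod 14)
Verification: 13 × 12 = 156 = 11 × 14 + 2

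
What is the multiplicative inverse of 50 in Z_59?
13

Using Extended Euclidean Algorithm:
gcd(50, 59) = 1
Bezout coefficients: 50 × 13 + 59 × -11 = 1
So 50 × 13 ≡ 1 (mod 59)
The inverse is 13 mod 59 = 13
Verification: 50 × 13 = 650 = 11 × 59 + 1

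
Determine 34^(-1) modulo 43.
34^(-1) ≡ 19 (mod 43). Verification: 34 × 19 = 646 ≡ 1 (mod 43)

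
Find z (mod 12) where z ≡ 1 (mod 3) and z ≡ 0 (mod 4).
M = 3 × 4 = 12. M₁ = 4, y₁ ≡ 1 (mod 3). M₂ = 3, y₂ ≡ 3 (mod 4). z = 1×4×1 + 0×3×3 ≡ 4 (mod 12)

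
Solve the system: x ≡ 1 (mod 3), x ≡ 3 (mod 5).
M = 3 × 5 = 15. M₁ = 5, y₁ ≡ 2 (mod 3). M₂ = 3, y₂ ≡ 2 (mod 5). x = 1×5×2 + 3×3×2 ≡ 13 (mod 15)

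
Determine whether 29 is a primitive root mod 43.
p - 1 = 42 has prime divisors 2, 3, 7. Check 29^(42/q) mod 43 for each: 29^(42/2) = 29^21 ≡ 42, 29^(42/3) = 29^14 ≡ 6, 29^(42/7) = 29^6 ≡ 21 (mod 43). None of these is 1, so 29 has order 42 = φ(43), so it is a primitive root mod 43.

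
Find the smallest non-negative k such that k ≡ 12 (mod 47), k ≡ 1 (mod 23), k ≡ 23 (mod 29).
8143

Using the Chinese Remainder Theorem:
M = product of moduli = 31349
For equation 1: M_1 = 667, 667 ≡ 9 (mod 47), inverse of 667 mod 47 is 21 (check: 9 × 21 = 189 ≡ 1 (mod 47))
For equation 2: M_2 = 1363, 1363 ≡ 6 (mod 23), inverse of 1363 mod 23 is 4 (check: 6 × 4 = 24 ≡ 1 (mod 23))
For equation 3: M_3 = 1081, 1081 ≡ 8 (mod 29), inverse of 1081 mod 29 is 11 (check: 8 × 11 = 88 ≡ 1 (mod 29))
Combine: k ≡ Σ r_i×M_i×(M_i⁻¹ mod m_i) = 12×667×21 + 1×1363×4 + 23×1081×11 = 168084 + 5452 + 273493 = 447029
447029 mod 31349 = 8143
k ≡ 8143 (mod 31349)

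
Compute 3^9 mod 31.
9 = 8 + 1 (binary 1001). Repeated squaring mod 31: 3^1 ≡ 3; 3^2 ≡ 3² = 9 ≡ 9; 3^4 ≡ 9² = 81 ≡ 19; 3^8 ≡ 19² = 361 ≡ 20. Multiply: 3^9 = 3^8 × 3^1 ≡ 20 × 3 (mod 31): 20 × 3 = 60 ≡ 29. So 3^9 ≡ 29 (mod 31).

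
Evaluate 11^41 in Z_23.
Using Fermat: 11^{22} ≡ 1 (mod 23). 41 ≡ 19 (mod 22). So 11^{41} ≡ 11^{19} ≡ 15 (mod 23)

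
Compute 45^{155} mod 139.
116

Using successive squaring:
Binary expansion of 155: 10011011
Powers of 45 mod 139 (each is the square of the previous):
  45^1 ≡ 45 (mod 139)
  45^2 ≡ 45² = 2025 ≡ 79 (mod 139)
  45^4 ≡ 79² = 6241 ≡ 125 (mod 139)
  45^8 ≡ 125² = 15625 ≡ 57 (mod 139)
  45^16 ≡ 57² = 3249 ≡ 52 (mod 139)
  45^32 ≡ 52² = 2704 ≡ 63 (mod 139)
  45^64 ≡ 63² = 3969 ≡ 77 (mod 139)
  45^128 ≡ 77² = 5929 ≡ 91 (mod 139)
155 = 128 + 16 + 8 + 2 + 1, so 45^155 = 45^128 × 45^16 × 45^8 × 45^2 × 45^1 ≡ 91 × 52 × 57 × 79 × 45 (mod 139)
Multiplying step by step:
  91 × 52 = 4732 ≡ 6 (mod 139)
  6 × 57 = 342 ≡ 64 (mod 139)
  64 × 79 = 5056 ≡ 52 (mod 139)
  52 × 45 = 2340 ≡ 116 (mod 139)
Result: 45^155 ≡ 116 (mod 139)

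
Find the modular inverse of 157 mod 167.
157^(-1) ≡ 50 (mod 167). Verification: 157 × 50 = 7850 ≡ 1 (mod 167)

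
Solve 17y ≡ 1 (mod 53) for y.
25

Using Extended Euclidean Algorithm:
gcd(17, 53) = 1
Bezout coefficients: 17 × 25 + 53 × -8 = 1
So 17 × 25 ≡ 1 (mod 53)
The inverse is 25 mod 53 = 25
Verification: 17 × 25 = 425 = 8 × 53 + 1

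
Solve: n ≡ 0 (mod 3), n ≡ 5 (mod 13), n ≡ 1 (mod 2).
M = 3 × 13 × 2 = 78. M₁ = 26, y₁ ≡ 2 (mod 3). M₂ = 6, y₂ ≡ 11 (mod 13). M₃ = 39, y₃ ≡ 1 (mod 2). n = 0×26×2 + 5×6×11 + 1×39×1 ≡ 57 (mod 78)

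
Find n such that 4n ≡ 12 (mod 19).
3

Since gcd(4, 19) = 1 divides 12, a solution exists.
Multiply both sides by the inverse of 4 mod 19:
  4^(-1) mod 19 = 5
  x ≡ 5 × 12 ≡ 60 ≡ 3 (mod 19)
Verification: 4 × 3 = 12 = 0 × 19 + 12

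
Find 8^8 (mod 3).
8 ≡ 2 (mod 3). 8 = 8 (binary 1000). Repeated squaring mod 3: 2^1 ≡ 2; 2^2 ≡ 2² = 4 ≡ 1; 2^4 ≡ 1² = 1 ≡ 1; 2^8 ≡ 1² = 1 ≡ 1. So 8^8 ≡ 1 (mod 3).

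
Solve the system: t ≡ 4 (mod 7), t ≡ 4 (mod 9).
M = 7 × 9 = 63. M₁ = 9, y₁ ≡ 4 (mod 7). M₂ = 7, y₂ ≡ 4 (mod 9). t = 4×9×4 + 4×7×4 ≡ 4 (mod 63)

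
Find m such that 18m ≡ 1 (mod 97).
18^(-1) ≡ 27 (mod 97). Verification: 18 × 27 = 486 ≡ 1 (mod 97)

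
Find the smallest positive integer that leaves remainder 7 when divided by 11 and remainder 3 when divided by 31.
M = 11 × 31 = 341. M₁ = 31, y₁ ≡ 5 (mod 11). M₂ = 11, y₂ ≡ 17 (mod 31). k = 7×31×5 + 3×11×17 ≡ 282 (mod 341). The smallest positive such number is 282.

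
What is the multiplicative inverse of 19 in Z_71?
19^(-1) ≡ 15 (mod 71). Verification: 19 × 15 = 285 ≡ 1 (mod 71)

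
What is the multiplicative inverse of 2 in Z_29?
2^(-1) ≡ 15 (mod 29). Verification: 2 × 15 = 30 ≡ 1 (mod 29)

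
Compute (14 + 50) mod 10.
4

(14 + 50) = 64
64 mod 10 = 4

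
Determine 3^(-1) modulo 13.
3^(-1) ≡ 9 (mod 13). Verification: 3 × 9 = 27 ≡ 1 (mod 13)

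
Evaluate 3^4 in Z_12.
4 = 4 (binary 100). Repeated squaring mod 12: 3^1 ≡ 3; 3^2 ≡ 3² = 9 ≡ 9; 3^4 ≡ 9² = 81 ≡ 9. So 3^4 ≡ 9 (mod 12).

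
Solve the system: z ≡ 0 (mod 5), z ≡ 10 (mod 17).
M = 5 × 17 = 85. M₁ = 17, y₁ ≡ 3 (mod 5). M₂ = 5, y₂ ≡ 7 (mod 17). z = 0×17×3 + 10×5×7 ≡ 10 (mod 85)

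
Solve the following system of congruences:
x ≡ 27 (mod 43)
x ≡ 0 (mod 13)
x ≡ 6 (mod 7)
1833

Using the Chinese Remainder Theorem:
M = product of moduli = 3913
For equation 1: M_1 = 91, 91 ≡ 5 (mod 43), inverse of 91 mod 43 is 26 (check: 5 × 26 = 130 ≡ 1 (mod 43))
For equation 2: M_2 = 301, 301 ≡ 2 (mod 13), inverse of 301 mod 13 is 7 (check: 2 × 7 = 14 ≡ 1 (mod 13))
For equation 3: M_3 = 559, 559 ≡ 6 (mod 7), inverse of 559 mod 7 is 6 (check: 6 × 6 = 36 ≡ 1 (mod 7))
Combine: x ≡ Σ r_i×M_i×(M_i⁻¹ mod m_i) = 27×91×26 + 0×301×7 + 6×559×6 = 63882 + 0 + 20124 = 84006
84006 mod 3913 = 1833
x ≡ 1833 (mod 3913)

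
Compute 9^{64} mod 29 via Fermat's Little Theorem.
20

By Fermat's Little Theorem, a^(p-1) ≡ 1 (mod p) for prime p and gcd(a, p) = 1
Here p = 29, so 9^28 ≡ 1 (mod 29)
We can reduce the exponent: 64 mod 28 = 8
So 9^64 ≡ 9^8 (mod 29)
Computing: 9^8 mod 29 = 20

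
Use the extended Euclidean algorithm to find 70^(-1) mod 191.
Extended GCD: 70(-30) + 191(11) = 1. So 70^(-1) ≡ 161 ≡ 161 (mod 191). Verify: 70 × 161 = 11270 ≡ 1 (mod 191)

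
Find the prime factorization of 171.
3^2 × 19

Divide by primes starting from smallest:
171 ÷ 3 = 57
57 ÷ 3 = 19
19 ÷ 19 = 1

171 = 3^2 × 19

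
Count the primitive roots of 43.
12

The number of primitive roots modulo p is φ(p-1) = φ(42)
φ(42) = 12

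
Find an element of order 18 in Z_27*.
2 has order 18 mod 27 since 2^{18} ≡ 1 (mod 27) and no smaller power works.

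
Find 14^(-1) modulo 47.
37

Using Extended Euclidean Algorithm:
gcd(14, 47) = 1
Bezout coefficients: 14 × -10 + 47 × 3 = 1
So 14 × -10 ≡ 1 (mod 47)
The inverse is -10 mod 47 = 37
Verification: 14 × 37 = 518 = 11 × 47 + 1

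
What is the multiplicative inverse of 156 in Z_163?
156^(-1) ≡ 93 (mod 163). Verification: 156 × 93 = 14508 ≡ 1 (mod 163)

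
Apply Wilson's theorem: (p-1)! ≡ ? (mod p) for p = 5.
By Wilson's theorem, (4)! ≡ -1 ≡ 4 (mod 5)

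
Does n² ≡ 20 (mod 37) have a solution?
By Euler's criterion: 20^{18} ≡ 36 (mod 37). Since this equals -1 (≡ 36), 20 is not a QR.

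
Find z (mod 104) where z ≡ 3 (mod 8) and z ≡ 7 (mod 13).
M = 8 × 13 = 104. M₁ = 13, y₁ ≡ 5 (mod 8). M₂ = 8, y₂ ≡ 5 (mod 13). z = 3×13×5 + 7×8×5 ≡ 59 (mod 104)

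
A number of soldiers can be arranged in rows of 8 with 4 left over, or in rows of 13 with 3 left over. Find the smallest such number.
M = 8 × 13 = 104. M₁ = 13, y₁ ≡ 5 (mod 8). M₂ = 8, y₂ ≡ 5 (mod 13). r = 4×13×5 + 3×8×5 ≡ 68 (mod 104). The smallest positive such number is 68.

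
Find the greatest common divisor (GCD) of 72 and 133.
1

Using the Euclidean algorithm:
72 = 0 × 133 + 72
133 = 1 × 72 + 61
72 = 1 × 61 + 11
61 = 5 × 11 + 6
11 = 1 × 6 + 5
6 = 1 × 5 + 1
5 = 5 × 1 + 0

GCD(72, 133) = 1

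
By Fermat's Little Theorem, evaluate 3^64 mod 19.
By Fermat: 3^{18} ≡ 1 (mod 19). 64 = 3×18 + 10. So 3^{64} ≡ 3^{10} ≡ 16 (mod 19)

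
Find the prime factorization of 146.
2 × 73

Divide by primes starting from smallest:
146 ÷ 2 = 73
73 ÷ 73 = 1

146 = 2 × 73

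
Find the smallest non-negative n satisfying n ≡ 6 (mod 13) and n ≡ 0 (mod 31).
M = 13 × 31 = 403. M₁ = 31, y₁ ≡ 8 (mod 13). M₂ = 13, y₂ ≡ 12 (mod 31). n = 6×31×8 + 0×13×12 ≡ 279 (mod 403)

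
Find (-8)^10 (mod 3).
(-8) ≡ 1 (mod 3). 10 = 8 + 2 (binary 1010). Repeated squaring mod 3: 1^1 ≡ 1; 1^2 ≡ 1² = 1 ≡ 1; 1^4 ≡ 1² = 1 ≡ 1; 1^8 ≡ 1² = 1 ≡ 1. Multiply: (-8)^10 ≡ 1^8 × 1^2 ≡ 1 × 1 (mod 3): 1 × 1 = 1 ≡ 1. So (-8)^10 ≡ 1 (mod 3).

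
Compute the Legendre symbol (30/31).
(30/31) = 30^{15} mod 31 = -1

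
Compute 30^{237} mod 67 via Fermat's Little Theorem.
66

By Fermat's Little Theorem, a^(p-1) ≡ 1 (mod p) for prime p and gcd(a, p) = 1
Here p = 67, so 30^66 ≡ 1 (mod 67)
We can reduce the exponent: 237 mod 66 = 39
So 30^237 ≡ 30^39 (mod 67)
Computing: 30^39 mod 67 = 66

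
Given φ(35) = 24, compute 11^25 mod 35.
By Euler: 11^{24} ≡ 1 (mod 35) since gcd(11, 35) = 1. 25 = 1×24 + 1. So 11^{25} ≡ 11^{1} ≡ 11 (mod 35)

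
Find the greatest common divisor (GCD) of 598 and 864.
2

Using the Euclidean algorithm:
598 = 0 × 864 + 598
864 = 1 × 598 + 266
598 = 2 × 266 + 66
266 = 4 × 66 + 2
66 = 33 × 2 + 0

GCD(598, 864) = 2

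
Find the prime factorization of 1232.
2^4 × 7 × 11

Divide by primes starting from smallest:
1232 ÷ 2 = 616
616 ÷ 2 = 308
308 ÷ 2 = 154
154 ÷ 2 = 77
77 ÷ 7 = 11
11 ÷ 11 = 1

1232 = 2^4 × 7 × 11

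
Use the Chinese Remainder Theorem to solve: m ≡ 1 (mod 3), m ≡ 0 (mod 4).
M = 3 × 4 = 12. M₁ = 4, y₁ ≡ 1 (mod 3). M₂ = 3, y₂ ≡ 3 (mod 4). m = 1×4×1 + 0×3×3 ≡ 4 (mod 12)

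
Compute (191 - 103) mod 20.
8

(191 - 103) = 88
88 mod 20 = 8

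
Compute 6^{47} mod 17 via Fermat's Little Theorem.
3

By Fermat's Little Theorem, a^(p-1) ≡ 1 (mod p) for prime p and gcd(a, p) = 1
Here p = 17, so 6^16 ≡ 1 (mod 17)
We can reduce the exponent: 47 mod 16 = 15
So 6^47 ≡ 6^15 (mod 17)
Computing: 6^15 mod 17 = 3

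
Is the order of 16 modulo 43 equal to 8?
No, the actual order is 7, not 8.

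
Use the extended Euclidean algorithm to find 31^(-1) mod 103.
Extended GCD: 31(10) + 103(-3) = 1. So 31^(-1) ≡ 10 ≡ 10 (mod 103). Verify: 31 × 10 = 310 ≡ 1 (mod 103)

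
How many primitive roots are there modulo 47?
Number of primitive roots mod 47 = φ(46) = 22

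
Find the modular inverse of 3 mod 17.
3^(-1) ≡ 6 (mod 17). Verification: 3 × 6 = 18 ≡ 1 (mod 17)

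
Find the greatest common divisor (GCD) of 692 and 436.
4

Using the Euclidean algorithm:
692 = 1 × 436 + 256
436 = 1 × 256 + 180
256 = 1 × 180 + 76
180 = 2 × 76 + 28
76 = 2 × 28 + 20
28 = 1 × 20 + 8
20 = 2 × 8 + 4
8 = 2 × 4 + 0

GCD(692, 436) = 4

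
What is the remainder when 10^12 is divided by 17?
Using repeated squaring. 12 = 8 + 4 (binary 1100). Repeated squaring mod 17: 10^1 ≡ 10; 10^2 ≡ 10² = 100 ≡ 15; 10^4 ≡ 15² = 225 ≡ 4; 10^8 ≡ 4² = 16 ≡ 16. Multiply: 10^12 = 10^8 × 10^4 ≡ 16 × 4 (mod 17): 16 × 4 = 64 ≡ 13. So 10^12 ≡ 13 (mod 17).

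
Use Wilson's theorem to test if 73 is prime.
(72)! mod 73 = 72. Since 72 ≡ -1 (mod 73), 73 is prime.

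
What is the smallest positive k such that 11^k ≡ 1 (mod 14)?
Powers of 11 mod 14: 11^1≡11, 11^2≡9, 11^3≡1. Order = 3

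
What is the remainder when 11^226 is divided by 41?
Using Fermat: 11^{40} ≡ 1 (mod 41). 226 ≡ 26 (mod 40). So 11^{226} ≡ 11^{26} ≡ 8 (mod 41)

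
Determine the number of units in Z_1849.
1806

Prime factorization: 1849 = 43^2
Using the formula φ(n) = n × Π(1 - 1/p) for each prime factor p:
φ(1849) = 1849 × (1 - 1/43)
φ(1849) = 1806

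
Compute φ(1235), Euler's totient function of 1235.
864

Prime factorization: 1235 = 5 × 13 × 19
Using the formula φ(n) = n × Π(1 - 1/p) for each prime factor p:
φ(1235) = 1235 × (1 - 1/5) × (1 - 1/13) × (1 - 1/19)
φ(1235) = 864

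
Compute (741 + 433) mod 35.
19

(741 + 433) = 1174
1174 mod 35 = 19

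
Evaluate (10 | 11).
(10/11) = 10^{5} mod 11 = -1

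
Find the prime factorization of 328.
2^3 × 41

Divide by primes starting from smallest:
328 ÷ 2 = 164
164 ÷ 2 = 82
82 ÷ 2 = 41
41 ÷ 41 = 1

328 = 2^3 × 41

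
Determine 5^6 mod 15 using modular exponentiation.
6 = 4 + 2 (binary 110). Repeated squaring mod 15: 5^1 ≡ 5; 5^2 ≡ 5² = 25 ≡ 10; 5^4 ≡ 10² = 100 ≡ 10. Multiply: 5^6 = 5^4 × 5^2 ≡ 10 × 10 (mod 15): 10 × 10 = 100 ≡ 10. So 5^6 ≡ 10 (mod 15).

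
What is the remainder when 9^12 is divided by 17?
Using repeated squaring. 12 = 8 + 4 (binary 1100). Repeated squaring mod 17: 9^1 ≡ 9; 9^2 ≡ 9² = 81 ≡ 13; 9^4 ≡ 13² = 169 ≡ 16; 9^8 ≡ 16² = 256 ≡ 1. Multiply: 9^12 = 9^8 × 9^4 ≡ 1 × 16 (mod 17): 1 × 16 = 16 ≡ 16. So 9^12 ≡ 16 (mod 17).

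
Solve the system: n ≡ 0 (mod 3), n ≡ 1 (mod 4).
M = 3 × 4 = 12. M₁ = 4, y₁ ≡ 1 (mod 3). M₂ = 3, y₂ ≡ 3 (mod 4). n = 0×4×1 + 1×3×3 ≡ 9 (mod 12)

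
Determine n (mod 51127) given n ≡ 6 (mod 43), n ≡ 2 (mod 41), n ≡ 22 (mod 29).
21076

Using the Chinese Remainder Theorem:
M = product of moduli = 51127
For equation 1: M_1 = 1189, 1189 ≡ 28 (mod 43), inverse of 1189 mod 43 is 20 (check: 28 × 20 = 560 ≡ 1 (mod 43))
For equation 2: M_2 = 1247, 1247 ≡ 17 (mod 41), inverse of 1247 mod 41 is 29 (check: 17 × 29 = 493 ≡ 1 (mod 41))
For equation 3: M_3 = 1763, 1763 ≡ 23 (mod 29), inverse of 1763 mod 29 is 24 (check: 23 × 24 = 552 ≡ 1 (mod 29))
Combine: n ≡ Σ r_i×M_i×(M_i⁻¹ mod m_i) = 6×1189×20 + 2×1247×29 + 22×1763×24 = 142680 + 72326 + 930864 = 1145870
1145870 mod 51127 = 21076
n ≡ 21076 (mod 51127)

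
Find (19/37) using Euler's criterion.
(19/37) = 19^{18} mod 37 = -1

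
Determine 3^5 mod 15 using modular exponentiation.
5 = 4 + 1 (binary 101). Repeated squaring mod 15: 3^1 ≡ 3; 3^2 ≡ 3² = 9 ≡ 9; 3^4 ≡ 9² = 81 ≡ 6. Multiply: 3^5 = 3^4 × 3^1 ≡ 6 × 3 (mod 15): 6 × 3 = 18 ≡ 3. So 3^5 ≡ 3 (mod 15).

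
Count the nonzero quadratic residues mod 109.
For prime 109, there are (p-1)/2 = (109-1)/2 = 54 quadratic residues (excluding 0).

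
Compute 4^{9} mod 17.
4

Using successive squaring:
Binary expansion of 9: 1001
Powers of 4 mod 17 (each is the square of the previous):
  4^1 ≡ 4 (mod 17)
  4^2 ≡ 4² = 16 ≡ 16 (mod 17)
  4^4 ≡ 16² = 256 ≡ 1 (mod 17)
  4^8 ≡ 1² = 1 ≡ 1 (mod 17)
9 = 8 + 1, so 4^9 = 4^8 × 4^1 ≡ 1 × 4 (mod 17)
Multiplying step by step:
  1 × 4 = 4 ≡ 4 (mod 17)
Result: 4^9 ≡ 4 (mod 17)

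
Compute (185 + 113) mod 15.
13

(185 + 113) = 298
298 mod 15 = 13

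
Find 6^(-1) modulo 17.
3

Using Extended Euclidean Algorithm:
gcd(6, 17) = 1
Bezout coefficients: 6 × 3 + 17 × -1 = 1
So 6 × 3 ≡ 1 (mod 17)
The inverse is 3 mod 17 = 3
Verification: 6 × 3 = 18 = 1 × 17 + 1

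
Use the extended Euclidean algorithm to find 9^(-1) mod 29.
Extended GCD: 9(13) + 29(-4) = 1. So 9^(-1) ≡ 13 ≡ 13 (mod 29). Verify: 9 × 13 = 117 ≡ 1 (mod 29)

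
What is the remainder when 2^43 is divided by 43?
Using Fermat: 2^{42} ≡ 1 (mod 43). 43 ≡ 1 (mod 42). So 2^{43} ≡ 2^{1} ≡ 2 (mod 43)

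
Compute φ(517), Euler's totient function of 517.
460

Prime factorization: 517 = 11 × 47
Using the formula φ(n) = n × Π(1 - 1/p) for each prime factor p:
φ(517) = 517 × (1 - 1/11) × (1 - 1/47)
φ(517) = 460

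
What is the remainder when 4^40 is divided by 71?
Using repeated squaring. 40 = 32 + 8 (binary 101000). Repeated squaring mod 71: 4^1 ≡ 4; 4^2 ≡ 4² = 16 ≡ 16; 4^4 ≡ 16² = 256 ≡ 43; 4^8 ≡ 43² = 1849 ≡ 3; 4^16 ≡ 3² = 9 ≡ 9; 4^32 ≡ 9² = 81 ≡ 10. Multiply: 4^40 = 4^32 × 4^8 ≡ 10 × 3 (mod 71): 10 × 3 = 30 ≡ 30. So 4^40 ≡ 30 (mod 71).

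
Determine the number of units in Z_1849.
1806

Prime factorization: 1849 = 43^2
Using the formula φ(n) = n × Π(1 - 1/p) for each prime factor p:
φ(1849) = 1849 × (1 - 1/43)
φ(1849) = 1806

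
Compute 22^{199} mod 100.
8

Using successive squaring:
Binary expansion of 199: 11000111
Powers of 22 mod 100 (each is the square of the previous):
  22^1 ≡ 22 (mod 100)
  22^2 ≡ 22² = 484 ≡ 84 (mod 100)
  22^4 ≡ 84² = 7056 ≡ 56 (mod 100)
  22^8 ≡ 56² = 3136 ≡ 36 (mod 100)
  22^16 ≡ 36² = 1296 ≡ 96 (mod 100)
  22^32 ≡ 96² = 9216 ≡ 16 (mod 100)
  22^64 ≡ 16² = 256 ≡ 56 (mod 100)
  22^128 ≡ 56² = 3136 ≡ 36 (mod 100)
199 = 128 + 64 + 4 + 2 + 1, so 22^199 = 22^128 × 22^64 × 22^4 × 22^2 × 22^1 ≡ 36 × 56 × 56 × 84 × 22 (mod 100)
Multiplying step by step:
  36 × 56 = 2016 ≡ 16 (mod 100)
  16 × 56 = 896 ≡ 96 (mod 100)
  96 × 84 = 8064 ≡ 64 (mod 100)
  64 × 22 = 1408 ≡ 8 (mod 100)
Result: 22^199 ≡ 8 (mod 100)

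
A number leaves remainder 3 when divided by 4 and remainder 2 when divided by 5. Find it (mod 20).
M = 4 × 5 = 20. M₁ = 5, y₁ ≡ 1 (mod 4). M₂ = 4, y₂ ≡ 4 (mod 5). m = 3×5×1 + 2×4×4 ≡ 7 (mod 20)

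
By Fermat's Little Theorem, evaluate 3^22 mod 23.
By Fermat's Little Theorem, 3^{22} ≡ 1 (mod 23) since 23 is prime and gcd(3, 23) = 1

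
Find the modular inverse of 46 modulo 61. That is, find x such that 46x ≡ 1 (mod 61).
4

Using Extended Euclidean Algorithm:
gcd(46, 61) = 1
Bezout coefficients: 46 × 4 + 61 × -3 = 1
So 46 × 4 ≡ 1 (mod 61)
The inverse is 4 mod 61 = 4
Verification: 46 × 4 = 184 = 3 × 61 + 1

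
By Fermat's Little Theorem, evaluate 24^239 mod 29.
By Fermat: 24^{28} ≡ 1 (mod 29). 239 = 8×28 + 15. So 24^{239} ≡ 24^{15} ≡ 24 (mod 29)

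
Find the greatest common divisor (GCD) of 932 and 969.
1

Using the Euclidean algorithm:
932 = 0 × 969 + 932
969 = 1 × 932 + 37
932 = 25 × 37 + 7
37 = 5 × 7 + 2
7 = 3 × 2 + 1
2 = 2 × 1 + 0

GCD(932, 969) = 1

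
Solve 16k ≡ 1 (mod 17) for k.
16^(-1) ≡ 16 (mod 17). Verification: 16 × 16 = 256 ≡ 1 (mod 17)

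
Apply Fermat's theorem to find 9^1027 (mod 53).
By Fermat: 9^{52} ≡ 1 (mod 53). 1027 ≡ 39 (mod 52). So 9^{1027} ≡ 9^{39} ≡ 52 (mod 53)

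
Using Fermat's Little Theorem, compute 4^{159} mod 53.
11

By Fermat's Little Theorem, a^(p-1) ≡ 1 (mod p) for prime p and gcd(a, p) = 1
Here p = 53, so 4^52 ≡ 1 (mod 53)
We can reduce the exponent: 159 mod 52 = 3
So 4^159 ≡ 4^3 (mod 53)
Computing: 4^3 mod 53 = 11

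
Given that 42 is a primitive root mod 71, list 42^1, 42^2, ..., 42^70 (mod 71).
g^1, g^2, ..., g^{70} mod 71: {42, 60, 35, 50, 41, 18, 46, 15, 62, 48, 28, 40, 47, 57, 51, 12, 7, 10, 65, 32, 66, 3, 55, 38, 34, 8, 52, 54, 67, 45, 44, 2, 13, 49, 70, 29, 11, 36, 21, 30, 53, 25, 56, 9, 23, 43, 31, 24, 14, 20, 59, 64, 61, 6, 39, 5, 68, 16, 33, 37, 63, 19, 17, 4, 26, 27, 69, 58, 22, 1}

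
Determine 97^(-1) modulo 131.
97^(-1) ≡ 104 (mod 131). Verification: 97 × 104 = 10088 ≡ 1 (mod 131)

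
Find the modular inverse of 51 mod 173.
51^(-1) ≡ 95 (mod 173). Verification: 51 × 95 = 4845 ≡ 1 (mod 173)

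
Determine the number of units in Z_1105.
768

Prime factorization: 1105 = 5 × 13 × 17
Using the formula φ(n) = n × Π(1 - 1/p) for each prime factor p:
φ(1105) = 1105 × (1 - 1/5) × (1 - 1/13) × (1 - 1/17)
φ(1105) = 768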